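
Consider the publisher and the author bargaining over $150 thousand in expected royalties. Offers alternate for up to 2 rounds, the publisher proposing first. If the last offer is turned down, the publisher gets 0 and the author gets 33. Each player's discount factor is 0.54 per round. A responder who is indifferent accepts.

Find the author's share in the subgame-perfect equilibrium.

81

Round 2 (the author proposes): the publisher will accept anything ≥ 0, so the author offers 0 and keeps 150.
Round 1 (the publisher proposes): the author can get 150 next round, worth 0.54 × 150 = 81 now. The publisher offers 81 and keeps 150 − 81 = 69.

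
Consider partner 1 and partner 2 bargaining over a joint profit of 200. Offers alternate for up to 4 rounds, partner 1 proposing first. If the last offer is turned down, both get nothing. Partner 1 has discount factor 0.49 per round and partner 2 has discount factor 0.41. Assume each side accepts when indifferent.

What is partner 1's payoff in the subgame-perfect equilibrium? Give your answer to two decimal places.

141.71

By backward induction:
Round 4 (partner 2 proposes): partner 1 will accept anything ≥ 0, so partner 2 offers 0 and keeps 200.
Round 3 (partner 1 proposes): partner 2 can get 200 next round, worth 0.41 × 200 = 82 now. Partner 1 offers 82 and keeps 200 − 82 = 118.
Round 2 (partner 2 proposes): partner 1 can get 118 next round, worth 0.49 × 118 = 57.82 now. Partner 2 offers 57.82 and keeps 200 − 57.82 = 142.18.
Round 1 (partner 1 proposes): partner 2 can get 142.18 next round, worth 0.41 × 142.18 = 58.2938 now, so partner 1 offers 58.2938, keeping 141.7062.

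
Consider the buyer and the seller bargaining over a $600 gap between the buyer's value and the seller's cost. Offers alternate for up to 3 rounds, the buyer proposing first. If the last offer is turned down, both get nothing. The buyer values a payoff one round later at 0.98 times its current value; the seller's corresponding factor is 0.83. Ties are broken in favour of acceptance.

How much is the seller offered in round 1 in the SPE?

Round 3 (the buyer proposes): rejection yields 0 for the seller; the buyer offers 0 and keeps 600.
Round 2 (the seller proposes): the buyer can get 600 next round, worth 0.98 × 600 = 588 now. The seller offers 588 and keeps 600 − 588 = 12.
Round 1 (the buyer proposes): the seller can get 12 next round, worth 0.83 × 12 = 9.96 now. The buyer offers 9.96 and keeps 600 − 9.96 = 590.04.

9.96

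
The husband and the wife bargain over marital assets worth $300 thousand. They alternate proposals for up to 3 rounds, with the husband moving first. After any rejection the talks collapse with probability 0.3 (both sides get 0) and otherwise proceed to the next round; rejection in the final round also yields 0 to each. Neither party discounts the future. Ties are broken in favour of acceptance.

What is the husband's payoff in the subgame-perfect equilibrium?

237

By backward induction:
Round 3 (the husband proposes): rejection yields 0 for the wife; the husband offers 0 and keeps 300.
Round 2 (the wife proposes): rejecting gives the husband an expected 0.7 × 300 = 210. The wife offers 210 and keeps 300 − 210 = 90.
Round 1 (the husband proposes): rejecting gives the wife an expected 0.7 × 90 = 63, so the husband offers 63, keeping 237.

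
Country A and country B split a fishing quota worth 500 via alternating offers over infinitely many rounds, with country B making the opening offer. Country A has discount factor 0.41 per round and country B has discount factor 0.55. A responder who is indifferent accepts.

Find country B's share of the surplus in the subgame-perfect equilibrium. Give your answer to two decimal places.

380.89

Let x be country B's share when country B proposes and y be country A's share when country A proposes.
Country A accepts iff offered ≥ 0.41·y, so x = 500 − 0.41y. Symmetrically y = 500 − 0.55x.
Substituting: x = 500 − 0.41(500 − 0.55x), giving x(1 − 0.55·0.41) = 500(1 − 0.41).
So x = 500 × 0.59 / 0.7745 ≈ 380.8909, and country A receives 500 − x ≈ 119.1091.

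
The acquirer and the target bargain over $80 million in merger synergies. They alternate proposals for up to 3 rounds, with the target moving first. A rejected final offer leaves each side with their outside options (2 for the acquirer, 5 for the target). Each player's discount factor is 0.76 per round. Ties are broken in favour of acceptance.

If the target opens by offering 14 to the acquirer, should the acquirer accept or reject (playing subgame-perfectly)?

Round 3 (the target proposes): the acquirer gets 2 if talks fail, so the target offers 2 and keeps 78.
Round 2 (the acquirer proposes): the target can get 78 next round, worth 0.76 × 78 = 59.28 now. The acquirer offers 59.28 and keeps 80 − 59.28 = 20.72.
So by rejecting in round 1, the acquirer gets 20.72 next round, worth 0.76 × 20.72 = 15.7472 now.
Offer 14 < 15.7472, so the acquirer rejects.

Reject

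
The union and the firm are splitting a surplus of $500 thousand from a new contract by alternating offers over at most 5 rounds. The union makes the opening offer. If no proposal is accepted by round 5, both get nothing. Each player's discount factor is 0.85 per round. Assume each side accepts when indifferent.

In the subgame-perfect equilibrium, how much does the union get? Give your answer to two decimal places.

390.19

Solve by backward induction from round 5.
Round 5 (the union proposes): rejection yields 0 for the firm; the union offers 0 and keeps 500.
Round 4 (the firm proposes): the union can get 500 next round, worth 0.85 × 500 = 425 now. The firm offers 425 and keeps 500 − 425 = 75.
Round 3 (the union proposes): the firm can get 75 next round, worth 0.85 × 75 = 63.75 now. The union offers 63.75 and keeps 500 − 63.75 = 436.25.
Round 2 (the firm proposes): the union can get 436.25 next round, worth 0.85 × 436.25 = 370.8125 now, so the firm offers 370.8125, keeping 129.1875.
Round 1 (the union proposes): the firm can get 129.1875 next round, worth 0.85 × 129.1875 = 109.809375 now. The union offers 109.809375 and keeps 500 − 109.809375 = 390.190625.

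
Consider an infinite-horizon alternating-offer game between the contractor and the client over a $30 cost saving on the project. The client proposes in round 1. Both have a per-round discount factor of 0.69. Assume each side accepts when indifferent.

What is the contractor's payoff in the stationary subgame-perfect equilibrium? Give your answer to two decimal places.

When the client proposes, the contractor accepts any offer worth at least 0.69 times what the contractor would get by proposing next round; and vice versa.
This gives x = 30 − 0.69y and y = 30 − 0.69x, where x and y are each side's share when it proposes.
Hence (1 − 0.69·0.69)x = 30(1 − 0.69), i.e. 0.5239·x = 9.3.
x ≈ 17.7515; the contractor's share is 30 − x ≈ 12.2485.

12.25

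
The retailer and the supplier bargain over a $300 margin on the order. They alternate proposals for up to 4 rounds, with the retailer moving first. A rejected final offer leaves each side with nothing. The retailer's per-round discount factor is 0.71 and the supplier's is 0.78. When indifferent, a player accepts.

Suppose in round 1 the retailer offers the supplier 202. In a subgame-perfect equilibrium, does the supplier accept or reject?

Round 4 (the supplier proposes): rejection yields 0 for the retailer; the supplier offers 0 and keeps 300.
Round 3 (the retailer proposes): the supplier can get 300 next round, worth 0.78 × 300 = 234 now. The retailer offers 234 and keeps 300 − 234 = 66.
Round 2 (the supplier proposes): the retailer can get 66 next round, worth 0.71 × 66 = 46.86 now; the supplier offers that and keeps 253.14.
So by rejecting in round 1, the supplier gets 253.14 next round, worth 0.78 × 253.14 = 197.4492 now.
Offer 202 ≥ 197.4492, so the supplier accepts.

Accept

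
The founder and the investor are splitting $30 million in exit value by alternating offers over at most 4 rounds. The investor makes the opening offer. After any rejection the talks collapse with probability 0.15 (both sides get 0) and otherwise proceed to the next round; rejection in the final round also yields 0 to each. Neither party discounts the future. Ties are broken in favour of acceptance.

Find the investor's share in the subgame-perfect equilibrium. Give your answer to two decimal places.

7.75

Round 4 (the founder proposes): rejection yields 0 for the investor; the founder offers 0 and keeps 30.
Round 3 (the investor proposes): rejecting gives the founder an expected 0.85 × 30 = 25.5. The investor offers 25.5 and keeps 30 − 25.5 = 4.5.
Round 2 (the founder proposes): rejecting gives the investor an expected 0.85 × 4.5 = 3.825. The founder offers 3.825 and keeps 30 − 3.825 = 26.175.
Round 1 (the investor proposes): rejecting gives the founder an expected 0.85 × 26.175 = 22.24875, so the investor offers 22.24875, keeping 7.75125.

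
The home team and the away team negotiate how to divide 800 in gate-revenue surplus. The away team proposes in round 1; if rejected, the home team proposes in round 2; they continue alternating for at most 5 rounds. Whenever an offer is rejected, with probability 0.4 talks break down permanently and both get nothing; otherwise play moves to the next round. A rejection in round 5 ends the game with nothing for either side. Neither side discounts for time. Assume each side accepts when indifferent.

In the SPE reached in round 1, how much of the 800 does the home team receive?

By backward induction:
Round 5 (the away team proposes): the home team will accept anything ≥ 0, so the away team offers 0 and keeps 800.
Round 4 (the home team proposes): rejecting gives the away team an expected 0.6 × 800 = 480, so the home team offers 480, keeping 320.
Round 3 (the away team proposes): rejecting gives the home team an expected 0.6 × 320 = 192; the away team offers that and keeps 608.
Round 2 (the home team proposes): rejecting gives the away team an expected 0.6 × 608 = 364.8; the home team offers that and keeps 435.2.
Round 1 (the away team proposes): rejecting gives the home team an expected 0.6 × 435.2 = 261.12. The away team offers 261.12 and keeps 800 − 261.12 = 538.88.

261.12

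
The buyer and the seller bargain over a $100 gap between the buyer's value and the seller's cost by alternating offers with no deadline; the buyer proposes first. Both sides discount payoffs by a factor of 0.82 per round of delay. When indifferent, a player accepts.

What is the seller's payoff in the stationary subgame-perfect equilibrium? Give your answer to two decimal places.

45.05

Let x be the buyer's share when the buyer proposes and y be the seller's share when the seller proposes.
The seller accepts iff offered ≥ 0.82·y, so x = 100 − 0.82y. Symmetrically y = 100 − 0.82x.
Substituting: x = 100 − 0.82(100 − 0.82x), giving x(1 − 0.82·0.82) = 100(1 − 0.82).
So x = 100 × 0.18 / 0.3276 ≈ 54.9451, and the seller receives 100 − x ≈ 45.0549.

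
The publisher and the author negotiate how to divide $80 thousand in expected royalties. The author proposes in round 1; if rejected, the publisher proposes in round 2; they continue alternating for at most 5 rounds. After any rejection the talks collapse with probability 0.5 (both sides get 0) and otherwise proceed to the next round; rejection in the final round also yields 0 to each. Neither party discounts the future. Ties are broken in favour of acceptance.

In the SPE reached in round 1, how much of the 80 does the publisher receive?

By backward induction:
Round 5 (the author proposes): the publisher will accept anything ≥ 0, so the author offers 0 and keeps 80.
Round 4 (the publisher proposes): rejecting gives the author an expected 0.5 × 80 = 40; the publisher offers that and keeps 40.
Round 3 (the author proposes): rejecting gives the publisher an expected 0.5 × 40 = 20. The author offers 20 and keeps 80 − 20 = 60.
Round 2 (the publisher proposes): rejecting gives the author an expected 0.5 × 60 = 30, so the publisher offers 30, keeping 50.
Round 1 (the author proposes): rejecting gives the publisher an expected 0.5 × 50 = 25, so the author offers 25, keeping 55.

25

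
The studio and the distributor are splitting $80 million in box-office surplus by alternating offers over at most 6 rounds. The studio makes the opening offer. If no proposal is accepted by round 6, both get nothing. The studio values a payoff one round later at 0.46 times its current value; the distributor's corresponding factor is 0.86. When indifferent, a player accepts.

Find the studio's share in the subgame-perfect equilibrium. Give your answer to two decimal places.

Solve by backward induction from round 6.
Round 6 (the distributor proposes): rejection yields 0 for the studio; the distributor offers 0 and keeps 80.
Round 5 (the studio proposes): the distributor can get 80 next round, worth 0.86 × 80 = 68.8 now. The studio offers 68.8 and keeps 80 − 68.8 = 11.2.
Round 4 (the distributor proposes): the studio can get 11.2 next round, worth 0.46 × 11.2 = 5.152 now, so the distributor offers 5.152, keeping 74.848.
Round 3 (the studio proposes): the distributor can get 74.848 next round, worth 0.86 × 74.848 = 64.36928 now; the studio offers that and keeps 15.63072.
Round 2 (the distributor proposes): the studio can get 15.63072 next round, worth 0.46 × 15.63072 = 7.1901312 now, so the distributor offers 7.1901312, keeping 72.8098688.
Round 1 (the studio proposes): the distributor can get 72.8098688 next round, worth 0.86 × 72.8098688 = 62.616487168 now, so the studio offers 62.616487168, keeping 17.383512832.

17.38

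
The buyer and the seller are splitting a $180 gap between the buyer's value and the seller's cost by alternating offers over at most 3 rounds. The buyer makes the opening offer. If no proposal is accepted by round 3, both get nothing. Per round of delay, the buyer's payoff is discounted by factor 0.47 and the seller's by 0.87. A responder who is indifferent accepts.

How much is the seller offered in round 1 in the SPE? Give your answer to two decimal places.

Round 3 (the buyer proposes): the seller will accept anything ≥ 0, so the buyer offers 0 and keeps 180.
Round 2 (the seller proposes): the buyer can get 180 next round, worth 0.47 × 180 = 84.6 now. The seller offers 84.6 and keeps 180 − 84.6 = 95.4.
Round 1 (the buyer proposes): the seller can get 95.4 next round, worth 0.87 × 95.4 = 82.998 now; the buyer offers that and keeps 97.002.

83.00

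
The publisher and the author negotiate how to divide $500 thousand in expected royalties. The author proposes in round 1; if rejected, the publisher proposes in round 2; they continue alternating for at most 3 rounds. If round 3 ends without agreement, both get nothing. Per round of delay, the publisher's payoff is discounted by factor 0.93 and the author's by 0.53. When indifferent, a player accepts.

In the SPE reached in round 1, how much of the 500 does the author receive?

281.45

Solve by backward induction from round 3.
Round 3 (the author proposes): rejection yields 0 for the publisher; the author offers 0 and keeps 500.
Round 2 (the publisher proposes): the author can get 500 next round, worth 0.53 × 500 = 265 now; the publisher offers that and keeps 235.
Round 1 (the author proposes): the publisher can get 235 next round, worth 0.93 × 235 = 218.55 now, so the author offers 218.55, keeping 281.45.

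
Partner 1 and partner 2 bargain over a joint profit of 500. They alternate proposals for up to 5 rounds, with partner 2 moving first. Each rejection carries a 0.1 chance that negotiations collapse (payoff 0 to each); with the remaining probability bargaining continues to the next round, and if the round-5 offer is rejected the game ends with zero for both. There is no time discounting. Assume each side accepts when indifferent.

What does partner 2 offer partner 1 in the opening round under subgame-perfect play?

81.45

Round 5 (partner 2 proposes): rejection yields 0 for partner 1; partner 2 offers 0 and keeps 500.
Round 4 (partner 1 proposes): rejecting gives partner 2 an expected 0.9 × 500 = 450, so partner 1 offers 450, keeping 50.
Round 3 (partner 2 proposes): rejecting gives partner 1 an expected 0.9 × 50 = 45, so partner 2 offers 45, keeping 455.
Round 2 (partner 1 proposes): rejecting gives partner 2 an expected 0.9 × 455 = 409.5; partner 1 offers that and keeps 90.5.
Round 1 (partner 2 proposes): rejecting gives partner 1 an expected 0.9 × 90.5 = 81.45, so partner 2 offers 81.45, keeping 418.55.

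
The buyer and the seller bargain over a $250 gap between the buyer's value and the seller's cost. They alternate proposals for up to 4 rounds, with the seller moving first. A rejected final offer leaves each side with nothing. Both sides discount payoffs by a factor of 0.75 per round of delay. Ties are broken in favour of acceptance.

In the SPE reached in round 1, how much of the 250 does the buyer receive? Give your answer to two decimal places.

Round 4 (the buyer proposes): the seller will accept anything ≥ 0, so the buyer offers 0 and keeps 250.
Round 3 (the seller proposes): the buyer can get 250 next round, worth 0.75 × 250 = 187.5 now, so the seller offers 187.5, keeping 62.5.
Round 2 (the buyer proposes): the seller can get 62.5 next round, worth 0.75 × 62.5 = 46.875 now; the buyer offers that and keeps 203.125.
Round 1 (the seller proposes): the buyer can get 203.125 next round, worth 0.75 × 203.125 = 152.34375 now, so the seller offers 152.34375, keeping 97.65625.

152.34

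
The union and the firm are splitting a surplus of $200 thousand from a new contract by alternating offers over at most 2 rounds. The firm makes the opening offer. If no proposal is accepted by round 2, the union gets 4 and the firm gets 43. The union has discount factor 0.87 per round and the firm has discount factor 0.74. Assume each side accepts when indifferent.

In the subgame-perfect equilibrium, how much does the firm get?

63.41

Work backward from the last round.
Round 2 (the union proposes): the firm gets 43 if talks fail, so the union offers 43 and keeps 157.
Round 1 (the firm proposes): the union can get 157 next round, worth 0.87 × 157 = 136.59 now; the firm offers that and keeps 63.41.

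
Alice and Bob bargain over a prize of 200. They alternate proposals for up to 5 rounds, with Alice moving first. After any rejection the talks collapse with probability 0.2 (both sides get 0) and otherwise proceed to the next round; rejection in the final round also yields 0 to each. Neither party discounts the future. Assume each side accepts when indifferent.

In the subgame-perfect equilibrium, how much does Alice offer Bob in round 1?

52.48

By backward induction:
Round 5 (Alice proposes): Bob will accept anything ≥ 0, so Alice offers 0 and keeps 200.
Round 4 (Bob proposes): rejecting gives Alice an expected 0.8 × 200 = 160. Bob offers 160 and keeps 200 − 160 = 40.
Round 3 (Alice proposes): rejecting gives Bob an expected 0.8 × 40 = 32, so Alice offers 32, keeping 168.
Round 2 (Bob proposes): rejecting gives Alice an expected 0.8 × 168 = 134.4; Bob offers that and keeps 65.6.
Round 1 (Alice proposes): rejecting gives Bob an expected 0.8 × 65.6 = 52.48, so Alice offers 52.48, keeping 147.52.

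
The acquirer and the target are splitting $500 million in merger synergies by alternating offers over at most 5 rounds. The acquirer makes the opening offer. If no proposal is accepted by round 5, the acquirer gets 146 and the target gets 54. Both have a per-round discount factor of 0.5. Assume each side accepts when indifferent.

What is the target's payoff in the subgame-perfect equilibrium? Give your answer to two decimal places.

159.63

By backward induction:
Round 5 (the acquirer proposes): the target gets 54 if talks fail, so the acquirer offers 54 and keeps 446.
Round 4 (the target proposes): the acquirer can get 446 next round, worth 0.5 × 446 = 223 now; the target offers that and keeps 277.
Round 3 (the acquirer proposes): the target can get 277 next round, worth 0.5 × 277 = 138.5 now. The acquirer offers 138.5 and keeps 500 − 138.5 = 361.5.
Round 2 (the target proposes): the acquirer can get 361.5 next round, worth 0.5 × 361.5 = 180.75 now. The target offers 180.75 and keeps 500 − 180.75 = 319.25.
Round 1 (the acquirer proposes): the target can get 319.25 next round, worth 0.5 × 319.25 = 159.625 now. The acquirer offers 159.625 and keeps 500 − 159.625 = 340.375.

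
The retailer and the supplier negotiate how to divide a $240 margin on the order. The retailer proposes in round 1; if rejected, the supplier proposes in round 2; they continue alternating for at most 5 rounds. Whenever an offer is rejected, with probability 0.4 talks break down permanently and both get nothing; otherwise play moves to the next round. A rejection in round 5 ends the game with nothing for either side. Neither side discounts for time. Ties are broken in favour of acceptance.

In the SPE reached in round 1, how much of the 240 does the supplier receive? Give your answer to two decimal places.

By backward induction:
Round 5 (the retailer proposes): rejection yields 0 for the supplier; the retailer offers 0 and keeps 240.
Round 4 (the supplier proposes): rejecting gives the retailer an expected 0.6 × 240 = 144; the supplier offers that and keeps 96.
Round 3 (the retailer proposes): rejecting gives the supplier an expected 0.6 × 96 = 57.6; the retailer offers that and keeps 182.4.
Round 2 (the supplier proposes): rejecting gives the retailer an expected 0.6 × 182.4 = 109.44. The supplier offers 109.44 and keeps 240 − 109.44 = 130.56.
Round 1 (the retailer proposes): rejecting gives the supplier an expected 0.6 × 130.56 = 78.336, so the retailer offers 78.336, keeping 161.664.

78.34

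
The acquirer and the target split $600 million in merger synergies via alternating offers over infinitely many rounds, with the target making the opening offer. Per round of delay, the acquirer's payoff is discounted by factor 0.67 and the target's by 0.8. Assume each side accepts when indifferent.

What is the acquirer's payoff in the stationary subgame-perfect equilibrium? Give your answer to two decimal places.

173.28

Let x be the target's share when the target proposes and y be the acquirer's share when the acquirer proposes.
The acquirer accepts iff offered ≥ 0.67·y, so x = 600 − 0.67y. Symmetrically y = 600 − 0.8x.
Substituting: x = 600 − 0.67(600 − 0.8x), giving x(1 − 0.8·0.67) = 600(1 − 0.67).
So x = 600 × 0.33 / 0.464 ≈ 426.7241, and the acquirer receives 600 − x ≈ 173.2759.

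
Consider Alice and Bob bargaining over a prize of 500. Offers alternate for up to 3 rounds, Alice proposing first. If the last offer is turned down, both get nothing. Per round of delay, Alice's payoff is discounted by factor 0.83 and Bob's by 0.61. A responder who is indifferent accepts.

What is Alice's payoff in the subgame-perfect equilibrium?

Round 3 (Alice proposes): Bob will accept anything ≥ 0, so Alice offers 0 and keeps 500.
Round 2 (Bob proposes): Alice can get 500 next round, worth 0.83 × 500 = 415 now; Bob offers that and keeps 85.
Round 1 (Alice proposes): Bob can get 85 next round, worth 0.61 × 85 = 51.85 now. Alice offers 51.85 and keeps 500 − 51.85 = 448.15.

448.15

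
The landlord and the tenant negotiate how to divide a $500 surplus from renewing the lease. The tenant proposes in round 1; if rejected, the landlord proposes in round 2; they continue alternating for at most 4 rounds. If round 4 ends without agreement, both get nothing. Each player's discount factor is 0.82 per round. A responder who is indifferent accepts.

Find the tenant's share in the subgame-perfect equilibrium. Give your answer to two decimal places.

Work backward from the last round.
Round 4 (the landlord proposes): the tenant will accept anything ≥ 0, so the landlord offers 0 and keeps 500.
Round 3 (the tenant proposes): the landlord can get 500 next round, worth 0.82 × 500 = 410 now; the tenant offers that and keeps 90.
Round 2 (the landlord proposes): the tenant can get 90 next round, worth 0.82 × 90 = 73.8 now, so the landlord offers 73.8, keeping 426.2.
Round 1 (the tenant proposes): the landlord can get 426.2 next round, worth 0.82 × 426.2 = 349.484 now. The tenant offers 349.484 and keeps 500 − 349.484 = 150.516.

150.52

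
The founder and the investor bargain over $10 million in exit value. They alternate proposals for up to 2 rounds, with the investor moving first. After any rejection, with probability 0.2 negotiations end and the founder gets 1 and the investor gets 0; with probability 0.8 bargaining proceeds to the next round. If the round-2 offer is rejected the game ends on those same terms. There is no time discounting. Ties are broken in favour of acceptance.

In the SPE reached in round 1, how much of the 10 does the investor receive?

Round 2 (the founder proposes): the investor will accept anything ≥ 0, so the founder offers 0 and keeps 10.
Round 1 (the investor proposes): rejecting gives the founder an expected 0.8 × 10 + 0.2 × 1 = 8.2. The investor offers 8.2 and keeps 10 − 8.2 = 1.8.

1.8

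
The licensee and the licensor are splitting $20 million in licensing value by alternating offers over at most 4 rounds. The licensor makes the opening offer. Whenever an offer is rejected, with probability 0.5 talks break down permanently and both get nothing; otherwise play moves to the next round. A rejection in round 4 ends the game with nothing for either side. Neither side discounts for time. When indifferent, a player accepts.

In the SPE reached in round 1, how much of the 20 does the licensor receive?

12.5

Round 4 (the licensee proposes): the licensor will accept anything ≥ 0, so the licensee offers 0 and keeps 20.
Round 3 (the licensor proposes): rejecting gives the licensee an expected 0.5 × 20 = 10. The licensor offers 10 and keeps 20 − 10 = 10.
Round 2 (the licensee proposes): rejecting gives the licensor an expected 0.5 × 10 = 5, so the licensee offers 5, keeping 15.
Round 1 (the licensor proposes): rejecting gives the licensee an expected 0.5 × 15 = 7.5; the licensor offers that and keeps 12.5.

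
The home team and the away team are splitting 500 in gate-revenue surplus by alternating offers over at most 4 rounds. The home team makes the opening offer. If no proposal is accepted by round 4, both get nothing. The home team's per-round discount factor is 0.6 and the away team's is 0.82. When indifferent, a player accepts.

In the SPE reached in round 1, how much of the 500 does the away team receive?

365.72

Round 4 (the away team proposes): the home team will accept anything ≥ 0, so the away team offers 0 and keeps 500.
Round 3 (the home team proposes): the away team can get 500 next round, worth 0.82 × 500 = 410 now, so the home team offers 410, keeping 90.
Round 2 (the away team proposes): the home team can get 90 next round, worth 0.6 × 90 = 54 now, so the away team offers 54, keeping 446.
Round 1 (the home team proposes): the away team can get 446 next round, worth 0.82 × 446 = 365.72 now; the home team offers that and keeps 134.28.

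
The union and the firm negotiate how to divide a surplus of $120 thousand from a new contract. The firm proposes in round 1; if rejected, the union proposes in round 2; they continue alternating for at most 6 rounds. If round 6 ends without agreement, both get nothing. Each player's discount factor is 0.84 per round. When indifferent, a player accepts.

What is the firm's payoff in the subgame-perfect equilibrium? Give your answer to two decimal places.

Round 6 (the union proposes): rejection yields 0 for the firm; the union offers 0 and keeps 120.
Round 5 (the firm proposes): the union can get 120 next round, worth 0.84 × 120 = 100.8 now, so the firm offers 100.8, keeping 19.2.
Round 4 (the union proposes): the firm can get 19.2 next round, worth 0.84 × 19.2 = 16.128 now; the union offers that and keeps 103.872.
Round 3 (the firm proposes): the union can get 103.872 next round, worth 0.84 × 103.872 = 87.25248 now. The firm offers 87.25248 and keeps 120 − 87.25248 = 32.74752.
Round 2 (the union proposes): the firm can get 32.74752 next round, worth 0.84 × 32.74752 = 27.5079168 now; the union offers that and keeps 92.4920832.
Round 1 (the firm proposes): the union can get 92.4920832 next round, worth 0.84 × 92.4920832 = 77.693349888 now; the firm offers that and keeps 42.306650112.

42.31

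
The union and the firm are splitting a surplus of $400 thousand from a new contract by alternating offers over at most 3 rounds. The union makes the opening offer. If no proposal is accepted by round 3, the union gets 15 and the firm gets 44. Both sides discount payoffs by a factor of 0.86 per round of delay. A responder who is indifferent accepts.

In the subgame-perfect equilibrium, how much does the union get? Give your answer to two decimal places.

319.30

Round 3 (the union proposes): the firm gets 44 if talks fail, so the union offers 44 and keeps 356.
Round 2 (the firm proposes): the union can get 356 next round, worth 0.86 × 356 = 306.16 now, so the firm offers 306.16, keeping 93.84.
Round 1 (the union proposes): the firm can get 93.84 next round, worth 0.86 × 93.84 = 80.7024 now; the union offers that and keeps 319.2976.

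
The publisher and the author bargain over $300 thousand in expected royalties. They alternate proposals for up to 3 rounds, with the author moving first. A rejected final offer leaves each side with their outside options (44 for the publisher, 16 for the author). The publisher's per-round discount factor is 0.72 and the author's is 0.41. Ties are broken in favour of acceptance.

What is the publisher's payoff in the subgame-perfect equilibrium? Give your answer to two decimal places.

Round 3 (the author proposes): the publisher gets 44 if talks fail, so the author offers 44 and keeps 256.
Round 2 (the publisher proposes): the author can get 256 next round, worth 0.41 × 256 = 104.96 now; the publisher offers that and keeps 195.04.
Round 1 (the author proposes): the publisher can get 195.04 next round, worth 0.72 × 195.04 = 140.4288 now; the author offers that and keeps 159.5712.

140.43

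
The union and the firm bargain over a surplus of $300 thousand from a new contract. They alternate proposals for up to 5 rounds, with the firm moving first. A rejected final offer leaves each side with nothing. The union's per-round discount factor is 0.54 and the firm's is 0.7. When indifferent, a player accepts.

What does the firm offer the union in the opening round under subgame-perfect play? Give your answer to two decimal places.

66.97

Round 5 (the firm proposes): the union will accept anything ≥ 0, so the firm offers 0 and keeps 300.
Round 4 (the union proposes): the firm can get 300 next round, worth 0.7 × 300 = 210 now. The union offers 210 and keeps 300 − 210 = 90.
Round 3 (the firm proposes): the union can get 90 next round, worth 0.54 × 90 = 48.6 now. The firm offers 48.6 and keeps 300 − 48.6 = 251.4.
Round 2 (the union proposes): the firm can get 251.4 next round, worth 0.7 × 251.4 = 175.98 now; the union offers that and keeps 124.02.
Round 1 (the firm proposes): the union can get 124.02 next round, worth 0.54 × 124.02 = 66.9708 now, so the firm offers 66.9708, keeping 233.0292.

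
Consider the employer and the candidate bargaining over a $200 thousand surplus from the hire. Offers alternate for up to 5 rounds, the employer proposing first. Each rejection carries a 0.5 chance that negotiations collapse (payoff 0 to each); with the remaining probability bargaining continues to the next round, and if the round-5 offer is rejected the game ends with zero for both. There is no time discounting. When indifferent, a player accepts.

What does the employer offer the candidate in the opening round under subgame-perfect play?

62.5

Round 5 (the employer proposes): rejection yields 0 for the candidate; the employer offers 0 and keeps 200.
Round 4 (the candidate proposes): rejecting gives the employer an expected 0.5 × 200 = 100, so the candidate offers 100, keeping 100.
Round 3 (the employer proposes): rejecting gives the candidate an expected 0.5 × 100 = 50, so the employer offers 50, keeping 150.
Round 2 (the candidate proposes): rejecting gives the employer an expected 0.5 × 150 = 75; the candidate offers that and keeps 125.
Round 1 (the employer proposes): rejecting gives the candidate an expected 0.5 × 125 = 62.5, so the employer offers 62.5, keeping 137.5.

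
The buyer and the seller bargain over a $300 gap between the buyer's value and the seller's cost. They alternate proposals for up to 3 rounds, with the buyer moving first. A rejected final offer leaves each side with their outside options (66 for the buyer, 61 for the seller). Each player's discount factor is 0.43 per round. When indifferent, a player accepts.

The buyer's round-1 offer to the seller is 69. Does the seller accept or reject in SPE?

Work out the seller's continuation value if the offer is rejected.
Round 3 (the buyer proposes): the seller gets 61 if talks fail, so the buyer offers 61 and keeps 239.
Round 2 (the seller proposes): the buyer can get 239 next round, worth 0.43 × 239 = 102.77 now, so the seller offers 102.77, keeping 197.23.
So by rejecting in round 1, the seller gets 197.23 next round, worth 0.43 × 197.23 = 84.8089 now.
Offer 69 < 84.8089, so the seller rejects.

Reject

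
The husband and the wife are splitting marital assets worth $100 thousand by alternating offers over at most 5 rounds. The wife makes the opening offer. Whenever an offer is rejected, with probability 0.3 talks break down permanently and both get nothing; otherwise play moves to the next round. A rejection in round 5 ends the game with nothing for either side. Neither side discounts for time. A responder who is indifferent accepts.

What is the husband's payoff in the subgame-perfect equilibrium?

31.29

By backward induction:
Round 5 (the wife proposes): the husband will accept anything ≥ 0, so the wife offers 0 and keeps 100.
Round 4 (the husband proposes): rejecting gives the wife an expected 0.7 × 100 = 70; the husband offers that and keeps 30.
Round 3 (the wife proposes): rejecting gives the husband an expected 0.7 × 30 = 21, so the wife offers 21, keeping 79.
Round 2 (the husband proposes): rejecting gives the wife an expected 0.7 × 79 = 55.3; the husband offers that and keeps 44.7.
Round 1 (the wife proposes): rejecting gives the husband an expected 0.7 × 44.7 = 31.29, so the wife offers 31.29, keeping 68.71.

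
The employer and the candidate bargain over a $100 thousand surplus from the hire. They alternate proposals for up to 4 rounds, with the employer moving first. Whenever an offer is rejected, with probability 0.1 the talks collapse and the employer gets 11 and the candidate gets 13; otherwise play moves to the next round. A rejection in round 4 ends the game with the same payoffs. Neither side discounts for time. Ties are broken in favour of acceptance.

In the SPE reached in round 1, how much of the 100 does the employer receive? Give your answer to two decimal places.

24.76

By backward induction:
Round 4 (the candidate proposes): the employer gets 11 if talks fail, so the candidate offers 11 and keeps 89.
Round 3 (the employer proposes): rejecting gives the candidate an expected 0.9 × 89 + 0.1 × 13 = 81.4; the employer offers that and keeps 18.6.
Round 2 (the candidate proposes): rejecting gives the employer an expected 0.9 × 18.6 + 0.1 × 11 = 17.84; the candidate offers that and keeps 82.16.
Round 1 (the employer proposes): rejecting gives the candidate an expected 0.9 × 82.16 + 0.1 × 13 = 75.244; the employer offers that and keeps 24.756.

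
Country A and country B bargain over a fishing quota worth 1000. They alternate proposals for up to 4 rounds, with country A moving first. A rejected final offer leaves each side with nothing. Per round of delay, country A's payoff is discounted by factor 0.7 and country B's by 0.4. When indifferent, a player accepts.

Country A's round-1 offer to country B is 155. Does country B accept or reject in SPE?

Reject

Round 4 (country B proposes): country A will accept anything ≥ 0, so country B offers 0 and keeps 1000.
Round 3 (country A proposes): country B can get 1000 next round, worth 0.4 × 1000 = 400 now. Country A offers 400 and keeps 1000 − 400 = 600.
Round 2 (country B proposes): country A can get 600 next round, worth 0.7 × 600 = 420 now. Country B offers 420 and keeps 1000 − 420 = 580.
So by rejecting in round 1, country B gets 580 next round, worth 0.4 × 580 = 232 now.
Offer 155 < 232, so country B rejects.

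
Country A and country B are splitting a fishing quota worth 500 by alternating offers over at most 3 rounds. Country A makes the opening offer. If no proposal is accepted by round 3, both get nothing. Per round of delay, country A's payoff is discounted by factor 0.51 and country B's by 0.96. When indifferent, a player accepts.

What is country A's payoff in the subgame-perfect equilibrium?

Round 3 (country A proposes): country B will accept anything ≥ 0, so country A offers 0 and keeps 500.
Round 2 (country B proposes): country A can get 500 next round, worth 0.51 × 500 = 255 now; country B offers that and keeps 245.
Round 1 (country A proposes): country B can get 245 next round, worth 0.96 × 245 = 235.2 now. Country A offers 235.2 and keeps 500 − 235.2 = 264.8.

264.8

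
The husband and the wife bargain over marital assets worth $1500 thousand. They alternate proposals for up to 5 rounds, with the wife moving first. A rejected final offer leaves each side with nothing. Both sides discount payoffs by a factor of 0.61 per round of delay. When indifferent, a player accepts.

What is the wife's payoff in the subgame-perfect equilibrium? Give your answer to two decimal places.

Round 5 (the wife proposes): rejection yields 0 for the husband; the wife offers 0 and keeps 1500.
Round 4 (the husband proposes): the wife can get 1500 next round, worth 0.61 × 1500 = 915 now; the husband offers that and keeps 585.
Round 3 (the wife proposes): the husband can get 585 next round, worth 0.61 × 585 = 356.85 now; the wife offers that and keeps 1143.15.
Round 2 (the husband proposes): the wife can get 1143.15 next round, worth 0.61 × 1143.15 = 697.3215 now. The husband offers 697.3215 and keeps 1500 − 697.3215 = 802.6785.
Round 1 (the wife proposes): the husband can get 802.6785 next round, worth 0.61 × 802.6785 = 489.633885 now, so the wife offers 489.633885, keeping 1010.366115.

1010.37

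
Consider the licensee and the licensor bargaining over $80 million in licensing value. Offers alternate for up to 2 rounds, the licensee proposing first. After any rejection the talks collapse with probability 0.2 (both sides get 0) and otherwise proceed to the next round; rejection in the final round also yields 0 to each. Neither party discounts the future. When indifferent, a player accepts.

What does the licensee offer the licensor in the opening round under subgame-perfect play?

By backward induction:
Round 2 (the licensor proposes): rejection yields 0 for the licensee; the licensor offers 0 and keeps 80.
Round 1 (the licensee proposes): rejecting gives the licensor an expected 0.8 × 80 = 64. The licensee offers 64 and keeps 80 − 64 = 16.

64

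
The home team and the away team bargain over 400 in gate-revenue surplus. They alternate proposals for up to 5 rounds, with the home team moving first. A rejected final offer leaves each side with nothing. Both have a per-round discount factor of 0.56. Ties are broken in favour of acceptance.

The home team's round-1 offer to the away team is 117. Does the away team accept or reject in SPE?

Round 5 (the home team proposes): rejection yields 0 for the away team; the home team offers 0 and keeps 400.
Round 4 (the away team proposes): the home team can get 400 next round, worth 0.56 × 400 = 224 now, so the away team offers 224, keeping 176.
Round 3 (the home team proposes): the away team can get 176 next round, worth 0.56 × 176 = 98.56 now, so the home team offers 98.56, keeping 301.44.
Round 2 (the away team proposes): the home team can get 301.44 next round, worth 0.56 × 301.44 = 168.8064 now. The away team offers 168.8064 and keeps 400 − 168.8064 = 231.1936.
So by rejecting in round 1, the away team gets 231.1936 next round, worth 0.56 × 231.1936 = 129.468416 now.
Offer 117 < 129.468416, so the away team rejects.

Reject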